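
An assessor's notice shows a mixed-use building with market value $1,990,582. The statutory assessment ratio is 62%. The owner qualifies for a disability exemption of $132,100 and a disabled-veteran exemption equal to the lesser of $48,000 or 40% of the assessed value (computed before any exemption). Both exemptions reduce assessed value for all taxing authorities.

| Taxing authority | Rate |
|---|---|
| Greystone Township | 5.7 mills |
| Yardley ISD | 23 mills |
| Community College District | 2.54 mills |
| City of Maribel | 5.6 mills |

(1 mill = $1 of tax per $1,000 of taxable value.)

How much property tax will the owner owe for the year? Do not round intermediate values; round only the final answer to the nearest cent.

$38,831.60

Assessed value = $1,990,582 × 0.62 = $1,234,160.84
Disabled-veteran exemption = min($48,000, 40% × $1,234,160.84) = min($48,000, $493,664.336) = $48,000 (dollar cap binds)
Taxable value = $1,234,160.84 − $132,100 − $48,000 = $1,054,060.84
Greystone Township: $1,054,060.84 × 0.0057 = $6,008.146788
Yardley ISD: $1,054,060.84 × 0.023 = $24,243.39932
Community College District: $1,054,060.84 × 0.00254 = $2,677.3145336
City of Maribel: $1,054,060.84 × 0.0056 = $5,902.740704
Total = $38,831.6013456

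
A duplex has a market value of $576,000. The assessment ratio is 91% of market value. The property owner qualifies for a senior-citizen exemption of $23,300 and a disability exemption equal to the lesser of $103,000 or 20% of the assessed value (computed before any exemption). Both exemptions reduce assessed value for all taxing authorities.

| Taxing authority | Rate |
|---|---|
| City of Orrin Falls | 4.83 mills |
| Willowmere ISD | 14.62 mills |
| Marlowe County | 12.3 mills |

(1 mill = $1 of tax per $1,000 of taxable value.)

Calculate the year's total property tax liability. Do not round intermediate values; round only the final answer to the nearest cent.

Assessed value = $576,000 × 0.91 = $524,160
Disability exemption = min($103,000, 20% × $524,160) = min($103,000, $104,832) = $103,000 (dollar cap binds)
Taxable value = $524,160 − $23,300 − $103,000 = $397,860
City of Orrin Falls: $397,860 × 0.00483 = $1,921.6638
Willowmere ISD: $397,860 × 0.01462 = $5,816.7132
Marlowe County: $397,860 × 0.0123 = $4,893.678
Total = $12,632.055

$12,632.06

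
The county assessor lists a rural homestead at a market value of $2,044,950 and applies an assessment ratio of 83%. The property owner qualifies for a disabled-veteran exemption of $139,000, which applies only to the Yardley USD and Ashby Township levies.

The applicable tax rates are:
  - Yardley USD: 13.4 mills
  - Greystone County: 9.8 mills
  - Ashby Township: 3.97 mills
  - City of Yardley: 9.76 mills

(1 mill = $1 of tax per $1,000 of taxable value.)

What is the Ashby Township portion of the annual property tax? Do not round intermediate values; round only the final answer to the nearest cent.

$6,186.48

Assessed value = $2,044,950 × 0.83 = $1,697,308.5
Ashby Township taxable value = $1,697,308.5 − $139,000 = $1,558,308.5
Ashby Township levy = $1,558,308.5 × 0.00397 = $6,186.484745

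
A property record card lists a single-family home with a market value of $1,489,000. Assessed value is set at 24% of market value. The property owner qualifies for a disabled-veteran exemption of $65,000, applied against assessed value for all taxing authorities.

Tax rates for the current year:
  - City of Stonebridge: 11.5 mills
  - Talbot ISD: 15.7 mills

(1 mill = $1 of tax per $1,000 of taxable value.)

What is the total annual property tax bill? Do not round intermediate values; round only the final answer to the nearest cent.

$7,952.19

Assessed value = $1,489,000 × 0.24 = $357,360
Taxable value = $357,360 − $65,000 = $292,360
City of Stonebridge: $292,360 × 0.0115 = $3,362.14
Talbot ISD: $292,360 × 0.0157 = $4,590.052
Total = $3,362.14 + $4,590.052 = $7,952.192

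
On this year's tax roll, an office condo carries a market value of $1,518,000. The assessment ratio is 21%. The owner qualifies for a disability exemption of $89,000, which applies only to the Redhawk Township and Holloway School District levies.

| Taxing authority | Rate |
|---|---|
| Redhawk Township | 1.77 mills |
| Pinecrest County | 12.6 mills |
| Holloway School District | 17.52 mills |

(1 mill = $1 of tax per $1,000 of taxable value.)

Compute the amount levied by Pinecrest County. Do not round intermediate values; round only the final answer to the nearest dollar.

Assessed value = $1,518,000 × 0.21 = $318,780
Pinecrest County taxable value = $318,780 (exemption does not apply)
Pinecrest County levy = $318,780 × 0.0126 = $4,016.628

$4,017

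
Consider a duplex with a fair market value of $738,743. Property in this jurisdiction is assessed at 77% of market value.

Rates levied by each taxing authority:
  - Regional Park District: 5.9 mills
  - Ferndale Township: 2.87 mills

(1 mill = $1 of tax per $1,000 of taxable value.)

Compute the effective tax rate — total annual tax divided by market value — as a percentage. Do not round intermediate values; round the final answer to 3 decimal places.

Assessed value = $738,743 × 0.77 = $568,832.11
Regional Park District: $568,832.11 × 0.0059 = $3,356.109449
Ferndale Township: $568,832.11 × 0.00287 = $1,632.5481557
Total tax = $4,988.6576047
Effective rate = $4,988.6576047 ÷ $738,743 = 0.675% of market value

0.675%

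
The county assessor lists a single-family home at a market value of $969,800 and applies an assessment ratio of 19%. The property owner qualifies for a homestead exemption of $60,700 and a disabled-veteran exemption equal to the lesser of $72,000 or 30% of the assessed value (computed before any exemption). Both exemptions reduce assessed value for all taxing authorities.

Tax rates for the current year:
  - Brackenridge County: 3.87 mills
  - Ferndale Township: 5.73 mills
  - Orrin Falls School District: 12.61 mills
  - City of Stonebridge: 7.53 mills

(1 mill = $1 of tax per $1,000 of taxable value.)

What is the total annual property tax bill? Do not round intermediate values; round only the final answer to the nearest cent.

$2,030.75

Assessed value = $969,800 × 0.19 = $184,262
Disabled-veteran exemption = min($72,000, 30% × $184,262) = min($72,000, $55,278.6) = $55,278.6 (percentage binds)
Taxable value = $184,262 − $60,700 − $55,278.6 = $68,283.4
Brackenridge County: $68,283.4 × 0.00387 = $264.256758
Ferndale Township: $68,283.4 × 0.00573 = $391.263882
Orrin Falls School District: $68,283.4 × 0.01261 = $861.053674
City of Stonebridge: $68,283.4 × 0.00753 = $514.174002
Total = $2,030.748316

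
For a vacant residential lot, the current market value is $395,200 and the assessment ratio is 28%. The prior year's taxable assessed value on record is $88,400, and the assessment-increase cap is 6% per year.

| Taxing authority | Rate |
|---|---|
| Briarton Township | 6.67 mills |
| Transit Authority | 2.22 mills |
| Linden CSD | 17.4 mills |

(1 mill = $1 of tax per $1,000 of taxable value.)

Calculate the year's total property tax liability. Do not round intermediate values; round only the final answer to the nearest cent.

Uncapped assessed value = $395,200 × 0.28 = $110,656
Cap limit = $88,400 × 1.06 = $93,704
Taxable assessed value = min($110,656, $93,704) = $93,704 (cap binds)
Briarton Township: $93,704 × 0.00667 = $625.00568
Transit Authority: $93,704 × 0.00222 = $208.02288
Linden CSD: $93,704 × 0.0174 = $1,630.4496
Total = $2,463.47816

$2,463.48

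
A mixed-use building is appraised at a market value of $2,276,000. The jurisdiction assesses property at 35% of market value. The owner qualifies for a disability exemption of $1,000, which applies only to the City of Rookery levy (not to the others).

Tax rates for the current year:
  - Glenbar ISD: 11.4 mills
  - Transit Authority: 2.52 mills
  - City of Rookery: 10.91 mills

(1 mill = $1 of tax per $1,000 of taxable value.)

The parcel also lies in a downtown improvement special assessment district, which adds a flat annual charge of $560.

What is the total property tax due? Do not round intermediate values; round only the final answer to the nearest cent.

Assessed value = $2,276,000 × 0.35 = $796,600
Glenbar ISD: $796,600 × 0.0114 = $9,081.24
Transit Authority: $796,600 × 0.00252 = $2,007.432
City of Rookery: ($796,600 − $1,000) × 0.01091 = $795,600 × 0.01091 = $8,679.996
Levies subtotal = $19,768.668
Total = $19,768.668 + $560 = $20,328.668

$20,328.67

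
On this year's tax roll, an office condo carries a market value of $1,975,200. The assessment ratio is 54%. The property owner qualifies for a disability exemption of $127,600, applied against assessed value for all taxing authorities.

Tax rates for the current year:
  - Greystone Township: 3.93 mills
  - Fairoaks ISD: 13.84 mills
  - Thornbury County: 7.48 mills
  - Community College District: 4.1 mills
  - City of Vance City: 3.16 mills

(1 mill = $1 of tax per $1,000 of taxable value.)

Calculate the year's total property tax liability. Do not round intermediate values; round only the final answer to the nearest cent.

$30,527.15

Assessed value = $1,975,200 × 0.54 = $1,066,608
Taxable value = $1,066,608 − $127,600 = $939,008
Greystone Township: $939,008 × 0.00393 = $3,690.30144
Fairoaks ISD: $939,008 × 0.01384 = $12,995.87072
Thornbury County: $939,008 × 0.00748 = $7,023.77984
Community College District: $939,008 × 0.0041 = $3,849.9328
City of Vance City: $939,008 × 0.00316 = $2,967.26528
Total = $3,690.30144 + $12,995.87072 + $7,023.77984 + $3,849.9328 + $2,967.26528 = $30,527.15008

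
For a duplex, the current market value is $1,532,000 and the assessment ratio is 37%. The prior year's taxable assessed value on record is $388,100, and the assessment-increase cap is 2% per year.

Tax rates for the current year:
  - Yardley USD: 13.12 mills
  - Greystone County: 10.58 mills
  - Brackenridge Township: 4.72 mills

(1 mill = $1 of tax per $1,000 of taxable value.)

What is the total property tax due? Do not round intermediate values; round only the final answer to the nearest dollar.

Uncapped assessed value = $1,532,000 × 0.37 = $566,840
Cap limit = $388,100 × 1.02 = $395,862
Taxable assessed value = min($566,840, $395,862) = $395,862 (cap binds)
Yardley USD: $395,862 × 0.01312 = $5,193.70944
Greystone County: $395,862 × 0.01058 = $4,188.21996
Brackenridge Township: $395,862 × 0.00472 = $1,868.46864
Total = $11,250.39804

$11,250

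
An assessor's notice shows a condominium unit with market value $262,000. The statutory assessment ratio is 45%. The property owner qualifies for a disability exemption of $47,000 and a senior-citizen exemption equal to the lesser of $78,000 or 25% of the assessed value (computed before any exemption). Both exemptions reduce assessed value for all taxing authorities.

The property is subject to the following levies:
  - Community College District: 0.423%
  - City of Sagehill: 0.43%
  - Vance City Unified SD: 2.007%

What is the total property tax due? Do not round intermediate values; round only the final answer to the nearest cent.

$1,184.76

Assessed value = $262,000 × 0.45 = $117,900
Senior-citizen exemption = min($78,000, 25% × $117,900) = min($78,000, $29,475) = $29,475 (percentage binds)
Taxable value = $117,900 − $47,000 − $29,475 = $41,425
Community College District: $41,425 × 0.00423 = $175.22775
City of Sagehill: $41,425 × 0.0043 = $178.1275
Vance City Unified SD: $41,425 × 0.02007 = $831.39975
Total = $1,184.755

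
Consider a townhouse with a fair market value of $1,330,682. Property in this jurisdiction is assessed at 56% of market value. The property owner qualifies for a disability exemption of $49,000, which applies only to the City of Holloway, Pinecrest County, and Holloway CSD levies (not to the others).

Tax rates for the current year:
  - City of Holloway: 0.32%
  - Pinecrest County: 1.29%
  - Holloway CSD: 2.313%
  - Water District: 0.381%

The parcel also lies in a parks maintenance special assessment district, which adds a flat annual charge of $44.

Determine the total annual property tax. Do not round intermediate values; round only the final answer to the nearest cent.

Assessed value = $1,330,682 × 0.56 = $745,181.92
City of Holloway: ($745,181.92 − $49,000) × 0.0032 = $696,181.92 × 0.0032 = $2,227.782144
Pinecrest County: ($745,181.92 − $49,000) × 0.0129 = $696,181.92 × 0.0129 = $8,980.746768
Holloway CSD: ($745,181.92 − $49,000) × 0.02313 = $696,181.92 × 0.02313 = $16,102.6878096
Water District: $745,181.92 × 0.00381 = $2,839.1431152
Levies subtotal = $30,150.3598368
Total = $30,150.3598368 + $44 = $30,194.3598368

$30,194.36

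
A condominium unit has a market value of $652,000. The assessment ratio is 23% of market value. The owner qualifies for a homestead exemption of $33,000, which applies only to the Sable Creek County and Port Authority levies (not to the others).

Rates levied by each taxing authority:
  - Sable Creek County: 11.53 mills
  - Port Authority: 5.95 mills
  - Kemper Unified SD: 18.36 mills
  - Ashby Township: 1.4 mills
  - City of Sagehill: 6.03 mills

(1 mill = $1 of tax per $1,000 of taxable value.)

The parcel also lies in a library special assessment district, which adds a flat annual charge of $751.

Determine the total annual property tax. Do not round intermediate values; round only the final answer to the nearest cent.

$6,662.93

Assessed value = $652,000 × 0.23 = $149,960
Sable Creek County: ($149,960 − $33,000) × 0.01153 = $116,960 × 0.01153 = $1,348.5488
Port Authority: ($149,960 − $33,000) × 0.00595 = $116,960 × 0.00595 = $695.912
Kemper Unified SD: $149,960 × 0.01836 = $2,753.2656
Ashby Township: $149,960 × 0.0014 = $209.944
City of Sagehill: $149,960 × 0.00603 = $904.2588
Levies subtotal = $5,911.9292
Total = $5,911.9292 + $751 = $6,662.9292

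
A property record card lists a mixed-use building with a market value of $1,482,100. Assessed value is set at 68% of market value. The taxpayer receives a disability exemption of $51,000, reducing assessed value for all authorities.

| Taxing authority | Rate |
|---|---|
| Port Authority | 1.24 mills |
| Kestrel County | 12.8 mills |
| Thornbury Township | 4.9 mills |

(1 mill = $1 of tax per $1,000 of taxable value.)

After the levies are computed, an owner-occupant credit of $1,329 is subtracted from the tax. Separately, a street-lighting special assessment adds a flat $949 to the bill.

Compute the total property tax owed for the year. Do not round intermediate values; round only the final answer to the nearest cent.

Assessed value = $1,482,100 × 0.68 = $1,007,828
Taxable value = $1,007,828 − $51,000 = $956,828
Port Authority: $956,828 × 0.00124 = $1,186.46672
Kestrel County: $956,828 × 0.0128 = $12,247.3984
Thornbury Township: $956,828 × 0.0049 = $4,688.4572
Levies subtotal = $18,122.32232
After credit = $18,122.32232 − $1,329 = $16,793.32232
Total = $16,793.32232 + $949 = $17,742.32232

$17,742.32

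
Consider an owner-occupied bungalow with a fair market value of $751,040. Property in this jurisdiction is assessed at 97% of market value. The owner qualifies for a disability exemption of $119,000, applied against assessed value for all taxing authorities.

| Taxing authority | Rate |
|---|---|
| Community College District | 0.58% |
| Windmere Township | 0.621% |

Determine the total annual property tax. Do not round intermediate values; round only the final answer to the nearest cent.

$7,320.20

Assessed value = $751,040 × 0.97 = $728,508.8
Taxable value = $728,508.8 − $119,000 = $609,508.8
Community College District: $609,508.8 × 0.0058 = $3,535.15104
Windmere Township: $609,508.8 × 0.00621 = $3,785.049648
Total = $3,535.15104 + $3,785.049648 = $7,320.200688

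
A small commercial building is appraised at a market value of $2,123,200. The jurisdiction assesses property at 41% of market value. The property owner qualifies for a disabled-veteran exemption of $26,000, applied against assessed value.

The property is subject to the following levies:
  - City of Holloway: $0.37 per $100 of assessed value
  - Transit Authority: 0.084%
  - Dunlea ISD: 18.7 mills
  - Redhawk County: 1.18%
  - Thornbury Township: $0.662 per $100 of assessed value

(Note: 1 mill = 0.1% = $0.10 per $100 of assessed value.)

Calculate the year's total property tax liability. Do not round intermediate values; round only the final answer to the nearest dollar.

Assessed value = $2,123,200 × 0.41 = $870,512
Taxable value = $870,512 − $26,000 = $844,512
City of Holloway: $844,512 × 0.0037 = $3,124.6944
Transit Authority: $844,512 × 0.00084 = $709.39008
Dunlea ISD: $844,512 × 0.0187 = $15,792.3744
Redhawk County: $844,512 × 0.0118 = $9,965.2416
Thornbury Township: $844,512 × 0.00662 = $5,590.66944
Total = $35,182.36992

$35,182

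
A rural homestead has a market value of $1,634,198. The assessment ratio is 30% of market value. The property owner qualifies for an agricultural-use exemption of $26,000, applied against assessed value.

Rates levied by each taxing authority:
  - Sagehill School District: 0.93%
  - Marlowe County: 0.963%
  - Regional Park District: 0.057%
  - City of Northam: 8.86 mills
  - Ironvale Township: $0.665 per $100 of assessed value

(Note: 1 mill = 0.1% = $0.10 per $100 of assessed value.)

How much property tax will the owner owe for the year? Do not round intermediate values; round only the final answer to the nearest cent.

Assessed value = $1,634,198 × 0.3 = $490,259.4
Taxable value = $490,259.4 − $26,000 = $464,259.4
Sagehill School District: $464,259.4 × 0.0093 = $4,317.61242
Marlowe County: $464,259.4 × 0.00963 = $4,470.818022
Regional Park District: $464,259.4 × 0.00057 = $264.627858
City of Northam: $464,259.4 × 0.00886 = $4,113.338284
Ironvale Township: $464,259.4 × 0.00665 = $3,087.32501
Total = $16,253.721594

$16,253.72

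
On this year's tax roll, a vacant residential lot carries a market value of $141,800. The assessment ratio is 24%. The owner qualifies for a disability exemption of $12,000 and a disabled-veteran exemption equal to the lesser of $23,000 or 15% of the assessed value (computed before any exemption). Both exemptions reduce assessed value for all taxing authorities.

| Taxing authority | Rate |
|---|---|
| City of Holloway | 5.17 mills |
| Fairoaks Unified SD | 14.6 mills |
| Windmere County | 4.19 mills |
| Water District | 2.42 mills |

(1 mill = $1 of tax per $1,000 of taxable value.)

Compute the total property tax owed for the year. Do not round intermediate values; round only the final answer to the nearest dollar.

$447

Assessed value = $141,800 × 0.24 = $34,032
Disabled-veteran exemption = min($23,000, 15% × $34,032) = min($23,000, $5,104.8) = $5,104.8 (percentage binds)
Taxable value = $34,032 − $12,000 − $5,104.8 = $16,927.2
City of Holloway: $16,927.2 × 0.00517 = $87.513624
Fairoaks Unified SD: $16,927.2 × 0.0146 = $247.13712
Windmere County: $16,927.2 × 0.00419 = $70.924968
Water District: $16,927.2 × 0.00242 = $40.963824
Total = $446.539536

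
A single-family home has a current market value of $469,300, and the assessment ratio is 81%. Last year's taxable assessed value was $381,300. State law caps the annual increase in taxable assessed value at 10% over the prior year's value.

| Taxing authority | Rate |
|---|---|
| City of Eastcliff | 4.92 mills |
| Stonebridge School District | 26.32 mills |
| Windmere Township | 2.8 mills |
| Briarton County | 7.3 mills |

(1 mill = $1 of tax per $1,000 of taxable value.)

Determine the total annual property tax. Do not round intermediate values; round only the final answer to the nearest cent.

$15,714.70

Uncapped assessed value = $469,300 × 0.81 = $380,133
Cap limit = $381,300 × 1.1 = $419,430
Taxable assessed value = min($380,133, $419,430) = $380,133 (cap does not bind)
City of Eastcliff: $380,133 × 0.00492 = $1,870.25436
Stonebridge School District: $380,133 × 0.02632 = $10,005.10056
Windmere Township: $380,133 × 0.0028 = $1,064.3724
Briarton County: $380,133 × 0.0073 = $2,774.9709
Total = $15,714.69822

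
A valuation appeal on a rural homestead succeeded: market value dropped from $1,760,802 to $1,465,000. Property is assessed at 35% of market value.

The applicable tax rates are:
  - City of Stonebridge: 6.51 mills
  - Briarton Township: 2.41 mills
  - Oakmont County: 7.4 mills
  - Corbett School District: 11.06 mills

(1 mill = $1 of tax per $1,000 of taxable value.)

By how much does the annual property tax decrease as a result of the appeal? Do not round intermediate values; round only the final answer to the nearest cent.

Old assessed value = $1,760,802 × 0.35 = $616,280.7
New assessed value = $1,465,000 × 0.35 = $512,750
Combined rate = 0.00651 + 0.00241 + 0.0074 + 0.01106 = 0.02738
Old tax = $616,280.7 × 0.02738 = $16,873.765566
New tax = $512,750 × 0.02738 = $14,039.095
Reduction = $16,873.765566 − $14,039.095 = $2,834.670566

$2,834.67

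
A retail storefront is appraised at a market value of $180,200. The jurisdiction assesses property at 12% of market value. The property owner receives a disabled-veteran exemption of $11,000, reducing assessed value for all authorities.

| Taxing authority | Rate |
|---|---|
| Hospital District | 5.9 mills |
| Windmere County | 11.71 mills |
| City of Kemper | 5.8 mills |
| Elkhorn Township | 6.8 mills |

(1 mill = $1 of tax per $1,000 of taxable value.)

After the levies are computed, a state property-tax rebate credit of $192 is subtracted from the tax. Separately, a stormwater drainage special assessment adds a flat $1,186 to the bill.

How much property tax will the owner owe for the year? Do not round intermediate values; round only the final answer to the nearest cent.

Assessed value = $180,200 × 0.12 = $21,624
Taxable value = $21,624 − $11,000 = $10,624
Hospital District: $10,624 × 0.0059 = $62.6816
Windmere County: $10,624 × 0.01171 = $124.40704
City of Kemper: $10,624 × 0.0058 = $61.6192
Elkhorn Township: $10,624 × 0.0068 = $72.2432
Levies subtotal = $320.95104
After credit = $320.95104 − $192 = $128.95104
Total = $128.95104 + $1,186 = $1,314.95104

$1,314.95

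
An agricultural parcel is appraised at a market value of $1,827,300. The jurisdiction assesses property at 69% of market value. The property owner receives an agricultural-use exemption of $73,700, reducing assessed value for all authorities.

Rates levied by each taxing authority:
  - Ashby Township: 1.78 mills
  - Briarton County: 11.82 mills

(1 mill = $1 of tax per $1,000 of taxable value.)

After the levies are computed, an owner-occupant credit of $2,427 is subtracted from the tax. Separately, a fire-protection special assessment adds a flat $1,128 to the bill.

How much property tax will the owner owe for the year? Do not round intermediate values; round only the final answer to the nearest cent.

$14,846.06

Assessed value = $1,827,300 × 0.69 = $1,260,837
Taxable value = $1,260,837 − $73,700 = $1,187,137
Ashby Township: $1,187,137 × 0.00178 = $2,113.10386
Briarton County: $1,187,137 × 0.01182 = $14,031.95934
Levies subtotal = $16,145.0632
After credit = $16,145.0632 − $2,427 = $13,718.0632
Total = $13,718.0632 + $1,128 = $14,846.0632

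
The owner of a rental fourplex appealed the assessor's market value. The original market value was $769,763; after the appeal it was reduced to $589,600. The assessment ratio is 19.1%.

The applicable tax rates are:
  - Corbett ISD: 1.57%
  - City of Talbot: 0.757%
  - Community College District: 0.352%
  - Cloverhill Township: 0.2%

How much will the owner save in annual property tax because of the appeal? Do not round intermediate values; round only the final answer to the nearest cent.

Old assessed value = $769,763 × 0.191 = $147,024.733
New assessed value = $589,600 × 0.191 = $112,613.6
Combined rate = 0.0157 + 0.00757 + 0.00352 + 0.002 = 0.02879
Old tax = $147,024.733 × 0.02879 = $4,232.84206307
New tax = $112,613.6 × 0.02879 = $3,242.145544
Reduction = $4,232.84206307 − $3,242.145544 = $990.69651907

$990.70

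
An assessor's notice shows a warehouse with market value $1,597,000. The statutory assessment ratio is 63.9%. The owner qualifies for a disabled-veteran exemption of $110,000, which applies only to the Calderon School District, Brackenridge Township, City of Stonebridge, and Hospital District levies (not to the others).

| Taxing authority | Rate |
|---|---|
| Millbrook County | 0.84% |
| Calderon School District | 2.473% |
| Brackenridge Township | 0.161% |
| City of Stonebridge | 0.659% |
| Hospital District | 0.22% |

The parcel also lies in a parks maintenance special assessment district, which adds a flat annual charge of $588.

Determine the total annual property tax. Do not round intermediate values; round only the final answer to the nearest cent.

Assessed value = $1,597,000 × 0.639 = $1,020,483
Millbrook County: $1,020,483 × 0.0084 = $8,572.0572
Calderon School District: ($1,020,483 − $110,000) × 0.02473 = $910,483 × 0.02473 = $22,516.24459
Brackenridge Township: ($1,020,483 − $110,000) × 0.00161 = $910,483 × 0.00161 = $1,465.87763
City of Stonebridge: ($1,020,483 − $110,000) × 0.00659 = $910,483 × 0.00659 = $6,000.08297
Hospital District: ($1,020,483 − $110,000) × 0.0022 = $910,483 × 0.0022 = $2,003.0626
Levies subtotal = $40,557.32499
Total = $40,557.32499 + $588 = $41,145.32499

$41,145.32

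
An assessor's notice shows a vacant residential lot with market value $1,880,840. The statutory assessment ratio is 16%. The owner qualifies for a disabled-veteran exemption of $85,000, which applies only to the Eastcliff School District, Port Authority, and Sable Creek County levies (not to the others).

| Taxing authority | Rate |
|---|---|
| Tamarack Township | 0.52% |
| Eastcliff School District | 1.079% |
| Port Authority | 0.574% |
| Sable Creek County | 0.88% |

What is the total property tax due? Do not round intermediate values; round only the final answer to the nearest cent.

Assessed value = $1,880,840 × 0.16 = $300,934.4
Tamarack Township: $300,934.4 × 0.0052 = $1,564.85888
Eastcliff School District: ($300,934.4 − $85,000) × 0.01079 = $215,934.4 × 0.01079 = $2,329.932176
Port Authority: ($300,934.4 − $85,000) × 0.00574 = $215,934.4 × 0.00574 = $1,239.463456
Sable Creek County: ($300,934.4 − $85,000) × 0.0088 = $215,934.4 × 0.0088 = $1,900.22272
Total = $7,034.477232

$7,034.48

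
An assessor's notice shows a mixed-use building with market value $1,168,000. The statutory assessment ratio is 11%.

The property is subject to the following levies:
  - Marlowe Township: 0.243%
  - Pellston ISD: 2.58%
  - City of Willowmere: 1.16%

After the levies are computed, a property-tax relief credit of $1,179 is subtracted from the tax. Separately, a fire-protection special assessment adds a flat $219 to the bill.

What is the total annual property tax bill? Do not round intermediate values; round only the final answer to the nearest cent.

$4,157.36

Assessed value = $1,168,000 × 0.11 = $128,480
Marlowe Township: $128,480 × 0.00243 = $312.2064
Pellston ISD: $128,480 × 0.0258 = $3,314.784
City of Willowmere: $128,480 × 0.0116 = $1,490.368
Levies subtotal = $5,117.3584
After credit = $5,117.3584 − $1,179 = $3,938.3584
Total = $3,938.3584 + $219 = $4,157.3584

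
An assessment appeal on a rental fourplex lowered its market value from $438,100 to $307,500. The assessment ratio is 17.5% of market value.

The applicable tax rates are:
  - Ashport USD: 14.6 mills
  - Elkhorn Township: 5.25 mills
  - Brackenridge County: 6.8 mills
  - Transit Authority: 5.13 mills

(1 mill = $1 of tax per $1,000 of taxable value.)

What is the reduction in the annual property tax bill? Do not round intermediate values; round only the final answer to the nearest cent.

Old assessed value = $438,100 × 0.175 = $76,667.5
New assessed value = $307,500 × 0.175 = $53,812.5
Combined rate = 0.0146 + 0.00525 + 0.0068 + 0.00513 = 0.03178
Old tax = $76,667.5 × 0.03178 = $2,436.49315
New tax = $53,812.5 × 0.03178 = $1,710.16125
Reduction = $2,436.49315 − $1,710.16125 = $726.3319

$726.33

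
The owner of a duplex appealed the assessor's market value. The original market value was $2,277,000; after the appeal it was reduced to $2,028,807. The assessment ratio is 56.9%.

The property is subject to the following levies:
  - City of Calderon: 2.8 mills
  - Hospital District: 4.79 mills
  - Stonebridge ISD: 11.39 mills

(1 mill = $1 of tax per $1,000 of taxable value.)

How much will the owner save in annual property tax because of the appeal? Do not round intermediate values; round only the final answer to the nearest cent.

$2,680.39

Old assessed value = $2,277,000 × 0.569 = $1,295,613
New assessed value = $2,028,807 × 0.569 = $1,154,391.183
Combined rate = 0.0028 + 0.00479 + 0.01139 = 0.01898
Old tax = $1,295,613 × 0.01898 = $24,590.73474
New tax = $1,154,391.183 × 0.01898 = $21,910.34465334
Reduction = $24,590.73474 − $21,910.34465334 = $2,680.39008666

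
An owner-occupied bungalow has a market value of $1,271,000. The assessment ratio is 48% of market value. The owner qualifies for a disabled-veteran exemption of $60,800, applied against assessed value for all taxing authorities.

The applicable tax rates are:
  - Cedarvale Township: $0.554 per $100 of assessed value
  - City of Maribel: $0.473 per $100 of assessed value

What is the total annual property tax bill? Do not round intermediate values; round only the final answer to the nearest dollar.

$5,641

Assessed value = $1,271,000 × 0.48 = $610,080
Taxable value = $610,080 − $60,800 = $549,280
Cedarvale Township: $549,280 × 0.00554 = $3,043.0112
City of Maribel: $549,280 × 0.00473 = $2,598.0944
Total = $3,043.0112 + $2,598.0944 = $5,641.1056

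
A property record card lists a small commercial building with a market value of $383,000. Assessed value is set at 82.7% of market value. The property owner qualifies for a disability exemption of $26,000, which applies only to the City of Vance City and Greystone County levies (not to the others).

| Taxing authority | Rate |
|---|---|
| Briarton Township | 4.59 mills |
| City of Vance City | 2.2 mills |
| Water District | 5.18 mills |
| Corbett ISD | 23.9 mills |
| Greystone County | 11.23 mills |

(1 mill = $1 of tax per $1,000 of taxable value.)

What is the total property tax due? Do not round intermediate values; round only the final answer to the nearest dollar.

Assessed value = $383,000 × 0.827 = $316,741
Briarton Township: $316,741 × 0.00459 = $1,453.84119
City of Vance City: ($316,741 − $26,000) × 0.0022 = $290,741 × 0.0022 = $639.6302
Water District: $316,741 × 0.00518 = $1,640.71838
Corbett ISD: $316,741 × 0.0239 = $7,570.1099
Greystone County: ($316,741 − $26,000) × 0.01123 = $290,741 × 0.01123 = $3,265.02143
Total = $14,569.3211

$14,569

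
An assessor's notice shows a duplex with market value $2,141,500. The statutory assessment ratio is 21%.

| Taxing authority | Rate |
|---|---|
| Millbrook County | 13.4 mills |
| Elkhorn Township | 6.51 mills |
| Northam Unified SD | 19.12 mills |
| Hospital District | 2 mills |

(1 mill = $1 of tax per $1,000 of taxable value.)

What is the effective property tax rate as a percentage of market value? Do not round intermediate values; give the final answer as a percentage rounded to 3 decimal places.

Assessed value = $2,141,500 × 0.21 = $449,715
Millbrook County: $449,715 × 0.0134 = $6,026.181
Elkhorn Township: $449,715 × 0.00651 = $2,927.64465
Northam Unified SD: $449,715 × 0.01912 = $8,598.5508
Hospital District: $449,715 × 0.002 = $899.43
Total tax = $18,451.80645
Effective rate = $18,451.80645 ÷ $2,141,500 = 0.862% of market value

0.862%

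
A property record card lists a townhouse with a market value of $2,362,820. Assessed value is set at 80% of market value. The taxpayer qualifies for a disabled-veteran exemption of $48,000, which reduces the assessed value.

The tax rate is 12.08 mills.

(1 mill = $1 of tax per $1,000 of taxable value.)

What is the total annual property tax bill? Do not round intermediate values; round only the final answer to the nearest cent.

Assessed value = $2,362,820 × 0.8 = $1,890,256
Taxable value = $1,890,256 − $48,000 = $1,842,256
Tax = $1,842,256 × 0.01208 = $22,254.45248

$22,254.45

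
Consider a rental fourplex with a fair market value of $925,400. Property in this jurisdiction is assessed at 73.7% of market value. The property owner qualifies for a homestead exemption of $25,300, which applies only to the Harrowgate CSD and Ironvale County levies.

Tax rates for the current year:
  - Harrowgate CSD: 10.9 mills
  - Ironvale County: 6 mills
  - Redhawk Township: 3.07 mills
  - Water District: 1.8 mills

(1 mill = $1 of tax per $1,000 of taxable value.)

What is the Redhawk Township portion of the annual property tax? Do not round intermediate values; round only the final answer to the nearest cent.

Assessed value = $925,400 × 0.737 = $682,019.8
Redhawk Township taxable value = $682,019.8 (exemption does not apply)
Redhawk Township levy = $682,019.8 × 0.00307 = $2,093.800786

$2,093.80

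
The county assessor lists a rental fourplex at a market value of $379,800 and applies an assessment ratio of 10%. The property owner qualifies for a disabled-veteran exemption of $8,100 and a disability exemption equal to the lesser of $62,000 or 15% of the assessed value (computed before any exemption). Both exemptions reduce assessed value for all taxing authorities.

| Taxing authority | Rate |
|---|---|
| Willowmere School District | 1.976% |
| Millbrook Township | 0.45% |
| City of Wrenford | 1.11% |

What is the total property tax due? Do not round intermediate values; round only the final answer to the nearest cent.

$855.11

Assessed value = $379,800 × 0.1 = $37,980
Disability exemption = min($62,000, 15% × $37,980) = min($62,000, $5,697) = $5,697 (percentage binds)
Taxable value = $37,980 − $8,100 − $5,697 = $24,183
Willowmere School District: $24,183 × 0.01976 = $477.85608
Millbrook Township: $24,183 × 0.0045 = $108.8235
City of Wrenford: $24,183 × 0.0111 = $268.4313
Total = $855.11088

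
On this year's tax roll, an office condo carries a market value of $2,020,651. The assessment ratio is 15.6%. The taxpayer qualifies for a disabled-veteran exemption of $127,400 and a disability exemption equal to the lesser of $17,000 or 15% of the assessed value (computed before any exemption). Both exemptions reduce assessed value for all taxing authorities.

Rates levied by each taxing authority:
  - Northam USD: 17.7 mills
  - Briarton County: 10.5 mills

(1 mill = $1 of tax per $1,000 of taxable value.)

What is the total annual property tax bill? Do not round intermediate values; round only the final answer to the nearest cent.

Assessed value = $2,020,651 × 0.156 = $315,221.556
Disability exemption = min($17,000, 15% × $315,221.556) = min($17,000, $47,283.2334) = $17,000 (dollar cap binds)
Taxable value = $315,221.556 − $127,400 − $17,000 = $170,821.556
Northam USD: $170,821.556 × 0.0177 = $3,023.5415412
Briarton County: $170,821.556 × 0.0105 = $1,793.626338
Total = $4,817.1678792

$4,817.17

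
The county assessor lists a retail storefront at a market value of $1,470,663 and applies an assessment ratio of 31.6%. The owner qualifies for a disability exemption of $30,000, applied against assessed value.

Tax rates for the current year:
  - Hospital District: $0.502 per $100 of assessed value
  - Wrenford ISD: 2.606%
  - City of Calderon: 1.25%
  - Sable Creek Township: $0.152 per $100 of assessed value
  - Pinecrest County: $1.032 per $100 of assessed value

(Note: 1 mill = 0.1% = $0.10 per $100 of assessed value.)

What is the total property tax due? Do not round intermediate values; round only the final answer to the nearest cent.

$24,092.71

Assessed value = $1,470,663 × 0.316 = $464,729.508
Taxable value = $464,729.508 − $30,000 = $434,729.508
Hospital District: $434,729.508 × 0.00502 = $2,182.34213016
Wrenford ISD: $434,729.508 × 0.02606 = $11,329.05097848
City of Calderon: $434,729.508 × 0.0125 = $5,434.11885
Sable Creek Township: $434,729.508 × 0.00152 = $660.78885216
Pinecrest County: $434,729.508 × 0.01032 = $4,486.40852256
Total = $24,092.70933336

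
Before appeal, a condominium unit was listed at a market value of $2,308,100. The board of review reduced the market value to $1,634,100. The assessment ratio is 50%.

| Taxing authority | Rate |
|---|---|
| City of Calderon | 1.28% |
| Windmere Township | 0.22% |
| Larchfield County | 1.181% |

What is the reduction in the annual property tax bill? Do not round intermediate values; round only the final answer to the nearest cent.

Old assessed value = $2,308,100 × 0.5 = $1,154,050
New assessed value = $1,634,100 × 0.5 = $817,050
Combined rate = 0.0128 + 0.0022 + 0.01181 = 0.02681
Old tax = $1,154,050 × 0.02681 = $30,940.0805
New tax = $817,050 × 0.02681 = $21,905.1105
Reduction = $30,940.0805 − $21,905.1105 = $9,034.97

$9,034.97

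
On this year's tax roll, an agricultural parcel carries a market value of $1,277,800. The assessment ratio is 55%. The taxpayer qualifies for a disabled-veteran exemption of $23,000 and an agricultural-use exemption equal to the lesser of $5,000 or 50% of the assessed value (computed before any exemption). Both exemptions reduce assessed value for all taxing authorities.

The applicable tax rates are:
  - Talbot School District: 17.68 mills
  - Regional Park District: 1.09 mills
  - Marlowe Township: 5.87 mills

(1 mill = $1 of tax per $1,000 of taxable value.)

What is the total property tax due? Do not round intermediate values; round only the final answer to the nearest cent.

$16,626.83

Assessed value = $1,277,800 × 0.55 = $702,790
Agricultural-use exemption = min($5,000, 50% × $702,790) = min($5,000, $351,395) = $5,000 (dollar cap binds)
Taxable value = $702,790 − $23,000 − $5,000 = $674,790
Talbot School District: $674,790 × 0.01768 = $11,930.2872
Regional Park District: $674,790 × 0.00109 = $735.5211
Marlowe Township: $674,790 × 0.00587 = $3,961.0173
Total = $16,626.8256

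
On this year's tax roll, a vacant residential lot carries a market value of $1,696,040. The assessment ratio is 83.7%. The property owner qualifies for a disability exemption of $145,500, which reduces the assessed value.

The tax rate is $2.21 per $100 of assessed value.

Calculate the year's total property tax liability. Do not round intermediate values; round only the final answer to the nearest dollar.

$28,157

Assessed value = $1,696,040 × 0.837 = $1,419,585.48
Taxable value = $1,419,585.48 − $145,500 = $1,274,085.48
Tax = $1,274,085.48 × 0.0221 = $28,157.289108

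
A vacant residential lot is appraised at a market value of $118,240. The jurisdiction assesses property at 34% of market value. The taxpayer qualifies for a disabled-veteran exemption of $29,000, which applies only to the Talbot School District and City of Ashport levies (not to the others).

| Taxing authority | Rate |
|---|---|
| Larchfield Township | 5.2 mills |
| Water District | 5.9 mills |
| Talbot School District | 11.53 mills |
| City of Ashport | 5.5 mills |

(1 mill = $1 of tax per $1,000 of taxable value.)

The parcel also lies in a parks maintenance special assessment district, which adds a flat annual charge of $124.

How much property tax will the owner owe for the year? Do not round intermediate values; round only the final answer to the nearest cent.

$761.00

Assessed value = $118,240 × 0.34 = $40,201.6
Larchfield Township: $40,201.6 × 0.0052 = $209.04832
Water District: $40,201.6 × 0.0059 = $237.18944
Talbot School District: ($40,201.6 − $29,000) × 0.01153 = $11,201.6 × 0.01153 = $129.154448
City of Ashport: ($40,201.6 − $29,000) × 0.0055 = $11,201.6 × 0.0055 = $61.6088
Levies subtotal = $637.001008
Total = $637.001008 + $124 = $761.001008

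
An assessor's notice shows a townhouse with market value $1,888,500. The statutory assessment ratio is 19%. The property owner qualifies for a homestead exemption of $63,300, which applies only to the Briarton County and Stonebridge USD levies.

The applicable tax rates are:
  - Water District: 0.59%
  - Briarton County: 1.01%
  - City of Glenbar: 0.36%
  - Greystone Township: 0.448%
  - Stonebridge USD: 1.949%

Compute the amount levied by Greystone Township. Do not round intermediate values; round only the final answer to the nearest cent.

$1,607.49

Assessed value = $1,888,500 × 0.19 = $358,815
Greystone Township taxable value = $358,815 (exemption does not apply)
Greystone Township levy = $358,815 × 0.00448 = $1,607.4912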